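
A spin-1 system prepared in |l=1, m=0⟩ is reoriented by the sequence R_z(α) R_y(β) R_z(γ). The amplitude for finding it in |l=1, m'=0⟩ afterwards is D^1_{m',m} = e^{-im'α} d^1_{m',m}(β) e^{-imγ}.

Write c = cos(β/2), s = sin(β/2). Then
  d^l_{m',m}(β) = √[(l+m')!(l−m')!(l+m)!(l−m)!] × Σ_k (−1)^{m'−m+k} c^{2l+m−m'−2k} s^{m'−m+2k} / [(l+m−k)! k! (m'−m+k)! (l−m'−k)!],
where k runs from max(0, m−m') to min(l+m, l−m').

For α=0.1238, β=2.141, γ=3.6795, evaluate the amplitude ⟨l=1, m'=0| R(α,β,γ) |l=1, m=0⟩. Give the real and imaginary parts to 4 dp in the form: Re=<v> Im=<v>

Split into d^1_{0,0}(β=2.1410) × two z-phases.
c=cos(2.141000/2)=0.479686, s=sin(2.141000/2)=0.877440; N=√[1·1·1·1]=1.000000
k: max(0,(0)−(0))=0 … min(1+(0),1−(0))=1
  k=0: (−1)^0·1.0000/(1)·0.4797^2·0.8774^0 = +0.230098
  k=1: (−1)^1·1.0000/(1)·0.4797^0·0.8774^2 = -0.769902
d^1_{0,0}(2.1410) = +0.230098 -0.769902 = -0.539804
Phases: e^{-i·(0)·0.1238}=+1.000000+0.000000i, e^{-i·(0)·3.6795}=+1.000000+0.000000i ⇒ D=-0.539804+0.000000i

Re=-0.5398 Im=0.0000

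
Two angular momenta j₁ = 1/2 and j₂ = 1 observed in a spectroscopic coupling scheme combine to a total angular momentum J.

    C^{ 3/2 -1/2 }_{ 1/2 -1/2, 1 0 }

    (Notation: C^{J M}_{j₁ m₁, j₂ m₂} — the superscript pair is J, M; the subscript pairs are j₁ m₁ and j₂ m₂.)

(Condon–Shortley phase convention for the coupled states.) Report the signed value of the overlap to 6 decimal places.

√[4·0!1!2!/4! · 0!1!1!1!1!2!] = √(2/3)
  +(−1)^0/∏(0,0,1,1,0,1)! = 1  (running 1)
⟨..|..⟩ = √(2/3)·(1) = +0.816497

+√(2/3) ≈ +0.816497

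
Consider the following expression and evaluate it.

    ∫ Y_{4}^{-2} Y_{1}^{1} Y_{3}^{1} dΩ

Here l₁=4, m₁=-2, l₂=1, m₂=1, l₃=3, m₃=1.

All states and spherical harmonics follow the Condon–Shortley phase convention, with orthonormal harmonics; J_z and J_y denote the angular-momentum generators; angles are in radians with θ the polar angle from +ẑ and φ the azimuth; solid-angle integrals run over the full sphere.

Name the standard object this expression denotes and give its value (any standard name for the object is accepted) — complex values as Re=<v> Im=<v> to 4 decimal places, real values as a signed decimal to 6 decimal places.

This is a Gaunt coefficient — the integral of a triple product of spherical harmonics over the sphere.
m-sum 0 ✓  L=8 even ✓  3≤3≤5 ✓
Π(2lᵢ+1) = 9×3×7 = 189
triangle coeff Δ(4,1,3) = 1/252
Σ_t [1,1]: t=1:−1/36 = -1/36
(3j)²=4/63 [(4 1 3; 0 0 0)], sign=+1
Σ_t [2,2]: t=2:+1/96 = 1/96
(3j)²=5/84 [(4 1 3; -2 1 1)], sign=+1
⇒ 4πI² = 5/7
I = (+1)√(5/7/(4π)) = 0.23841361

Gaunt coefficient, +0.238414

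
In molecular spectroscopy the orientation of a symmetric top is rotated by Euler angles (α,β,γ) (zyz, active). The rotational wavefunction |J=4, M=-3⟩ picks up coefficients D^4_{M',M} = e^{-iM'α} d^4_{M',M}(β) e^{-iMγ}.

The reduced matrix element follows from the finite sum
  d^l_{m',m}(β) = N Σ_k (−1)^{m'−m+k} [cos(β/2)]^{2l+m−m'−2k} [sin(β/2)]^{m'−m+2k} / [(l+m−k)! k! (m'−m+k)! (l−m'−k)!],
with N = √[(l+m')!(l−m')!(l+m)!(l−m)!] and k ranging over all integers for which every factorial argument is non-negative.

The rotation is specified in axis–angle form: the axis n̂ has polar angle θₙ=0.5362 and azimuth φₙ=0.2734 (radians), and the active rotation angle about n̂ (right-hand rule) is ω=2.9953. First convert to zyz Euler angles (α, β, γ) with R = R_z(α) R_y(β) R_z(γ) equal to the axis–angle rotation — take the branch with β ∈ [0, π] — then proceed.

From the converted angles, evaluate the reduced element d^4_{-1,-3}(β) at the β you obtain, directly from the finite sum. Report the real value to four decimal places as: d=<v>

d=0.3476

Axis–angle → zyz. n̂ = (sinθₙcosφₙ, sinθₙsinφₙ, cosθₙ) = (+0.491898, +0.137939, +0.859656), ω = 2.9953.
R = I cosω + sinω [n̂]ₓ + (1−cosω) n̂n̂ᵀ gives
  R = [-0.507975, +0.009666, +0.861318; +0.260293, -0.951467, +0.164189; +0.821102, +0.307599, +0.480805]
β = atan2(√(R₁₃²+R₂₃²), R₃₃) = 1.069223; α = atan2(R₂₃, R₁₃) mod 2π = 0.188366; γ = atan2(R₃₂, −R₃₁) mod 2π = 2.783158
d^4_{-1,-3}(β=1.0692) via the finite sum:
c=cos(1.069223/2)=0.860467, s=sin(1.069223/2)=0.509507; N=√[6·120·1·5040]=1904.940944
k: max(0,(-3)−(-1))=0 … min(4+(-3),4−(-1))=1
  k=0: (−1)^2·1904.9409/(240)·0.8605^6·0.5095^2 = +0.836324
  k=1: (−1)^3·1904.9409/(144)·0.8605^4·0.5095^4 = -0.488715
d^4_{-1,-3}(1.0692) = +0.836324 -0.488715 = +0.347609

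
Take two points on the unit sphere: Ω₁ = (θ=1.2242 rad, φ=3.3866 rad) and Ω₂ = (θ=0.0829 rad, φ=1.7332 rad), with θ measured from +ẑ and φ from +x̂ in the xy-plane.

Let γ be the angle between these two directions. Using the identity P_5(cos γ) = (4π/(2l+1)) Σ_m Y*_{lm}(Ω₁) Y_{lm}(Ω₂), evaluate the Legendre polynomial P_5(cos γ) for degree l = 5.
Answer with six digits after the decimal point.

0.334006

Summing Y*_{l m}(θ₁,φ₁)·Y_{l m}(θ₂,φ₂) over m ∈ [−5, 5]; prefactor 4π/(2·5+1) = 1.142397:
  term(m=-5) = -0.000000+0.000001i   from Y*(Ω₁)=-0.115771-0.321381i, Y(Ω₂)=-0.000001-0.000001i
  term(m=-4) = +0.000025+0.000009i   from Y*(Ω₁)=+0.217314+0.324027i, Y(Ω₂)=+0.000055-0.000042i
  term(m=-3) = +0.000004-0.000017i   from Y*(Ω₁)=-0.008232-0.007442i, Y(Ω₂)=+0.000730+0.001378i
  term(m=-2) = +0.007529+0.001255i   from Y*(Ω₁)=-0.293791-0.156710i, Y(Ω₂)=-0.021724+0.007315i
  term(m=-1) = +0.001729-0.020884i   from Y*(Ω₁)=+0.098162+0.024543i, Y(Ω₂)=-0.033486-0.204377i
  term(m=+0) = +0.273799+0.000000i   from Y*(Ω₁)=+0.308338-0.000000i, Y(Ω₂)=+0.887983+0.000000i
  term(m=+1) = +0.001729+0.020884i   from Y*(Ω₁)=-0.098162+0.024543i, Y(Ω₂)=+0.033486-0.204377i
  term(m=+2) = +0.007529-0.001255i   from Y*(Ω₁)=-0.293791+0.156710i, Y(Ω₂)=-0.021724-0.007315i
  term(m=+3) = +0.000004+0.000017i   from Y*(Ω₁)=+0.008232-0.007442i, Y(Ω₂)=-0.000730+0.001378i
  term(m=+4) = +0.000025-0.000009i   from Y*(Ω₁)=+0.217314-0.324027i, Y(Ω₂)=+0.000055+0.000042i
  term(m=+5) = -0.000000-0.000001i   from Y*(Ω₁)=+0.115771-0.321381i, Y(Ω₂)=+0.000001-0.000001i
Σ over m = +0.292373+0.000000i; ×(4π/11) → +0.334006+0.000000i. Real part: 0.334006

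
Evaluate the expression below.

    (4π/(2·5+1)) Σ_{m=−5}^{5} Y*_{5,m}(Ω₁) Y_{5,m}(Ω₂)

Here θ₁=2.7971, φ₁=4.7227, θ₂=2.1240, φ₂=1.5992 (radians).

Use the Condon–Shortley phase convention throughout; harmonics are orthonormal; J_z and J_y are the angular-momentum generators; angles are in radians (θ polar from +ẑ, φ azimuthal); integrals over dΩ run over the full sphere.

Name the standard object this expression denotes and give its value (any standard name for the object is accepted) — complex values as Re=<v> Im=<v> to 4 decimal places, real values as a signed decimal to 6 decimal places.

Legendre polynomial (addition theorem), +0.313710

This sum is the spherical-harmonic addition theorem: it equals the Legendre polynomial P_l(cos γ) of the angle γ between the two directions.
Addition theorem: P_5(cos γ) = (4π/11) Σ_m Y*_{lm}(Ω₁) Y_{lm}(Ω₂), m = −5…5:
  [-5]  conj(Y_{5,-5})(Ω₁) = 0.00011 - 0.00204j ; Y_{5,-5}(Ω₂) = -0.02929 - 0.20488j ; Δ = -0.00042 + 0.00004j
  [-4]  conj(Y_{5,-4})(Ω₁) = -0.01796 - 0.00074j ; Y_{5,-4}(Ω₂) = -0.40155 + 0.04582j ; Δ = 0.00724 - 0.00053j
  [-3]  conj(Y_{5,-3})(Ω₁) = -0.00287 + 0.09288j ; Y_{5,-3}(Ω₂) = 0.02692 + 0.31519j ; Δ = -0.02935 + 0.00159j
  [-2]  conj(Y_{5,-2})(Ω₁) = 0.30156 + 0.00622j ; Y_{5,-2}(Ω₂) = -0.11058 + 0.00629j ; Δ = -0.03339 + 0.00121j
  [-1]  conj(Y_{5,-1})(Ω₁) = 0.00567 - 0.54941j ; Y_{5,-1}(Ω₂) = 0.00979 + 0.34444j ; Δ = 0.18929 - 0.00343j
  [+0]  conj(Y_{5,0})(Ω₁) = -0.26777 + 0.00000j ; Y_{5,0}(Ω₂) = -0.02931 + 0.00000j ; Δ = 0.00785 + 0.00000j
  [+1]  conj(Y_{5,1})(Ω₁) = -0.00567 - 0.54941j ; Y_{5,1}(Ω₂) = -0.00979 + 0.34444j ; Δ = 0.18929 + 0.00343j
  [+2]  conj(Y_{5,2})(Ω₁) = 0.30156 - 0.00622j ; Y_{5,2}(Ω₂) = -0.11058 - 0.00629j ; Δ = -0.03339 - 0.00121j
  [+3]  conj(Y_{5,3})(Ω₁) = 0.00287 + 0.09288j ; Y_{5,3}(Ω₂) = -0.02692 + 0.31519j ; Δ = -0.02935 - 0.00159j
  [+4]  conj(Y_{5,4})(Ω₁) = -0.01796 + 0.00074j ; Y_{5,4}(Ω₂) = -0.40155 - 0.04582j ; Δ = 0.00724 + 0.00053j
  [+5]  conj(Y_{5,5})(Ω₁) = -0.00011 - 0.00204j ; Y_{5,5}(Ω₂) = 0.02929 - 0.20488j ; Δ = -0.00042 - 0.00004j
Accumulated sum 0.27461 - 0.00000j; after 4π/(2l+1) scaling, 0.31371 - 0.00000j ⇒ P_5 = 0.313710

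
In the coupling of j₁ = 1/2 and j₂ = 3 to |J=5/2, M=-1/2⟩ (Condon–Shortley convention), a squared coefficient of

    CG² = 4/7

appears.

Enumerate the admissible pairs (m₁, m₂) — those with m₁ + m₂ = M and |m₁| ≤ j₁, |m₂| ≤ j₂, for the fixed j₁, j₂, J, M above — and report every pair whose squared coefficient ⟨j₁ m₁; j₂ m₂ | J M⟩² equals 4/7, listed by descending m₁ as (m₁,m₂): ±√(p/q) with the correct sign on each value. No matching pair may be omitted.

(1/2,-1): +√(4/7)

Admissible pairs with m₁+m₂ = M = -1/2: (-1/2,0), (1/2,-1)
  (m₁,m₂)=(1/2,-1): CG² = 4/7, CG = +√(4/7)   ← matches the target
  (m₁,m₂)=(-1/2,0): CG² = 3/7, CG = −√(3/7)
Pairs with CG² = 4/7: (1/2,-1): +√(4/7)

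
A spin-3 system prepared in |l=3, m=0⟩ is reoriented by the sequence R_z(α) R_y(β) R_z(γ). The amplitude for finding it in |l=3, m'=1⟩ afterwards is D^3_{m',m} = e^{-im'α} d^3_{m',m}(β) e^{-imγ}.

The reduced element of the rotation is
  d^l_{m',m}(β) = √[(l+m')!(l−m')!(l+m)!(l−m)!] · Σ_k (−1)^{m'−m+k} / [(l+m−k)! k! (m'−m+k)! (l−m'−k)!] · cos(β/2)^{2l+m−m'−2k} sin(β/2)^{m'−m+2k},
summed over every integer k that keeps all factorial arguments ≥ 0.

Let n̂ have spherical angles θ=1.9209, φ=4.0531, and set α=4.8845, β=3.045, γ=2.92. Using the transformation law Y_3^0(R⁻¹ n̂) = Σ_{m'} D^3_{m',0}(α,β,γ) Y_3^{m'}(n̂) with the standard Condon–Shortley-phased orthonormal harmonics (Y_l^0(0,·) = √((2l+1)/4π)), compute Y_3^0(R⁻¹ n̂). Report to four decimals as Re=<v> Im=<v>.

Need the full column D^3_{m',0} for m'=−3..3 at α=4.8845, β=3.0450, γ=2.9200.
cos(β/2)=0.048278, sin(β/2)=0.998834
d^3_{-3,0}: single k=3 term ⇒ +0.000501;  D = -0.000248+0.000436i
d^3_{-2,0}: k∈[2..3] ⇒ +0.000030 -0.012706 = -0.012677;  D = +0.011933+0.004278i
d^3_{-1,0}: k∈[1..3] ⇒ +0.000001 -0.001165 +0.166266 = +0.165101;  D = +0.028276-0.162662i
d^3_{0,0}: k∈[0..3] ⇒ +0.000000 -0.000049 +0.020879 -0.993024 = -0.972194;  D = -0.972194+0.000000i
d^3_{1,0}: k∈[0..2] ⇒ -0.000001 +0.001165 -0.166266 = -0.165101;  D = -0.028276-0.162662i
d^3_{2,0}: k∈[0..1] ⇒ +0.000030 -0.012706 = -0.012677;  D = +0.011933-0.004278i
d^3_{3,0}: single k=0 term ⇒ -0.000501;  D = +0.000248+0.000436i
Y_3^{m'}(θ=1.9209,φ=4.0531) and Σ D·Y over m':
  (-0.0002+0.0004i)·(+0.3175+0.1369i)  (+0.0119+0.0043i)·(+0.0772+0.2995i)  (+0.0283-0.1627i)·(+0.0766-0.0988i)  (-0.9722+0.0000i)·(+0.3087+0.0000i)  (-0.0283-0.1627i)·(-0.0766-0.0988i)  (+0.0119-0.0043i)·(+0.0772-0.2995i)  (+0.0002+0.0004i)·(-0.3175+0.1369i)
Y_3^0(R⁻¹ n̂) = -0.328928-0.000000i

Re=-0.3289 Im=0.0000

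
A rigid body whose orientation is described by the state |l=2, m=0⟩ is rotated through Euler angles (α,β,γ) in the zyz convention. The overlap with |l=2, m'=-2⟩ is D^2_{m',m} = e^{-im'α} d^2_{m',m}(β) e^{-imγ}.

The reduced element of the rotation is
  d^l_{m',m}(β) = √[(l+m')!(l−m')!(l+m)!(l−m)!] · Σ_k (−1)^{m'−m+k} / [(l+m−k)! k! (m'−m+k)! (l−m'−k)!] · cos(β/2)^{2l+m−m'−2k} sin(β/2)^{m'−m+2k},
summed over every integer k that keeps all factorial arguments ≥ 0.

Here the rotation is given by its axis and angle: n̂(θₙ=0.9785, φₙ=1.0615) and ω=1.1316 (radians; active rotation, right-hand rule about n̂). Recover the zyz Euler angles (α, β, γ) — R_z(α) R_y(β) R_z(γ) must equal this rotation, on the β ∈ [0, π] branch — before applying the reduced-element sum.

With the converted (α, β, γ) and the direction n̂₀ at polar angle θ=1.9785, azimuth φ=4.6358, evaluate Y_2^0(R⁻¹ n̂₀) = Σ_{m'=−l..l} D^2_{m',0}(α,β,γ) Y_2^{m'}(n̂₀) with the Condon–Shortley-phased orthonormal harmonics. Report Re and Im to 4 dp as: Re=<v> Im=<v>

Axis–angle → zyz. n̂ = (sinθₙcosφₙ, sinθₙsinφₙ, cosθₙ) = (+0.404512, +0.724367, +0.558268), ω = 1.1316.
R = I cosω + sinω [n̂]ₓ + (1−cosω) n̂n̂ᵀ gives
  R = [+0.519265, -0.336863, +0.785422; +0.673706, +0.726808, -0.133682; -0.525818, +0.598560, +0.604352]
β = atan2(√(R₁₃²+R₂₃²), R₃₃) = 0.921844; α = atan2(R₂₃, R₁₃) mod 2π = 6.114596; γ = atan2(R₃₂, −R₃₁) mod 2π = 0.850004
Need the full column D^2_{m',0} for m'=−2..2 at α=6.1146, β=0.9218, γ=0.8500.
cos(β/2)=0.895643, sin(β/2)=0.444774
d^2_{-2,0}: single k=2 term ⇒ +0.388709;  D = +0.366821-0.128595i
d^2_{-1,0}: k∈[1..2] ⇒ +0.782744 -0.193032 = +0.589712;  D = +0.581351-0.098949i
d^2_{0,0}: k∈[0..2] ⇒ +0.643486 -0.634758 +0.039134 = +0.047862;  D = +0.047862+0.000000i
d^2_{1,0}: k∈[0..1] ⇒ -0.782744 +0.193032 = -0.589712;  D = -0.581351-0.098949i
d^2_{2,0}: single k=0 term ⇒ +0.388709;  D = +0.366821+0.128595i
Y_2^{m'}(θ=1.9785,φ=4.6358) and Σ D·Y over m':
  (+0.3668-0.1286i)·(-0.3217-0.0497i)  (+0.5814-0.0989i)·(+0.0215-0.2804i)  (+0.0479+0.0000i)·(-0.1666+0.0000i)  (-0.5814-0.0989i)·(-0.0215-0.2804i)  (+0.3668+0.1286i)·(-0.3217+0.0497i)
Y_2^0(R⁻¹ n̂) = -0.287259+0.000000i

Re=-0.2873 Im=0.0000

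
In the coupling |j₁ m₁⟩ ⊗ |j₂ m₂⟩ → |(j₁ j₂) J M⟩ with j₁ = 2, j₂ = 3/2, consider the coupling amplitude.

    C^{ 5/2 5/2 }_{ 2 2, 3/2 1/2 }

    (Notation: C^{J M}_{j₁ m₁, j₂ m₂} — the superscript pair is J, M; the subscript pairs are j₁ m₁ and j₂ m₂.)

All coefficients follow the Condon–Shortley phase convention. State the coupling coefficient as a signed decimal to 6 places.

triangle: 1!*3!*2!/7! = 12/5040
(j±m)!: 4!*0!*2!*1!*5!*0! = 5760
prefactor² = (2J+1)*Δ*N² = 576/7
  k=0: +1/(0!*1!*0!*2!*3!*0!) = 1/12
Σ = 1/12  ⇒  CG² = 576/7*(1/12)² = 4/7
CG = +√(4/7) = +0.755929

+√(4/7) = +0.755929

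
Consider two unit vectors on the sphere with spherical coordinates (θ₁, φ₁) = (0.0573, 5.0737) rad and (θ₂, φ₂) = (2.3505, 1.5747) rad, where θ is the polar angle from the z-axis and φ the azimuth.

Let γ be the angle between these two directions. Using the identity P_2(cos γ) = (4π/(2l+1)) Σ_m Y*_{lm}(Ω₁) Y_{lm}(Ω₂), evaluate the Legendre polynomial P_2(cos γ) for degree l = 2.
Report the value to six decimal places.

0.321547

Expand P_2 via completeness: Σ_{m} conj(Y_{2,m}) at Ω₁ times Y_{2,m} at Ω₂ —
  m=-2: Y*=-0.000950-0.000838i  Y=-0.195331+0.001525i  product +0.000187+0.000162i
  m=-1: Y*=+0.015614-0.041318i  Y=+0.001508+0.386246i  product +0.015983+0.005969i
  m=+0: Y*=+0.627680-0.000000i  Y=+0.152308+0.000000i  product +0.095601+0.000000i
  m=+1: Y*=-0.015614-0.041318i  Y=-0.001508+0.386246i  product +0.015983-0.005969i
  m=+2: Y*=-0.000950+0.000838i  Y=-0.195331-0.001525i  product +0.000187-0.000162i
Total Σ_m = +0.127940+0.000000i. Multiply by 2.513274: +0.321547+0.000000i. P_2(cos γ) = 0.321547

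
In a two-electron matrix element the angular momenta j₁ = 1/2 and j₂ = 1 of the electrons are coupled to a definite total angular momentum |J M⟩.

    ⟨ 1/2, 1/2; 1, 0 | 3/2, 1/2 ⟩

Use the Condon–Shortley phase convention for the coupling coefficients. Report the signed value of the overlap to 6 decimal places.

+0.816497

j₁+j₂−J=0  J+j₁−j₂=1  J−j₁+j₂=2  j₁+j₂+J+1=4
(j₁±m₁, j₂±m₂, J±M) = (1,0,1,1,2,1)
P² = 2/3
sum k=0..0:
  [0] +1/1 = 1
S = 1
C² = P²·S² = 2/3 ; C = +0.816497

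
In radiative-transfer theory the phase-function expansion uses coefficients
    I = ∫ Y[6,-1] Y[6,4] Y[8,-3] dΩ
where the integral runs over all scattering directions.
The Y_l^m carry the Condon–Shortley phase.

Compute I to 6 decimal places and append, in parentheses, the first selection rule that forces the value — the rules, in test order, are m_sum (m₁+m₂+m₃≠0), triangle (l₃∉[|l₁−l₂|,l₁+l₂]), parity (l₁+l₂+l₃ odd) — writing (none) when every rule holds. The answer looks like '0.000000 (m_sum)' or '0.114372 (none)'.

Rules hold: Σm=0, L=20 even, 0≤8≤12.
N = 13·13·17 = 2873
Δ = 4!·8!·8!/21! = 1/1309458150
Racah Σ t=0..4: t=0:+1/49766400 t=1:−1/3110400 t=2:+1/1327104 t=3:−1/3110400 t=4:+1/49766400 = 1/6635520
⇒ 3j(6 6 8; 0 0 0)² = 350/46189, sgn +1
Racah Σ t=2..4: t=2:+1/116121600 t=3:−1/17418240 t=4:+1/24883200 = -1/116121600
⇒ 3j(6 6 8; -1 4 -3)² = 5/4199, sgn +1
4πI² = N·(3j₀)²·(3jₘ)² = 1750/67507
I = +1·√(0.0259232/4π) = 0.04541922
No selection rule forces the value: the integral is nonzero (none).

0.045419 (none)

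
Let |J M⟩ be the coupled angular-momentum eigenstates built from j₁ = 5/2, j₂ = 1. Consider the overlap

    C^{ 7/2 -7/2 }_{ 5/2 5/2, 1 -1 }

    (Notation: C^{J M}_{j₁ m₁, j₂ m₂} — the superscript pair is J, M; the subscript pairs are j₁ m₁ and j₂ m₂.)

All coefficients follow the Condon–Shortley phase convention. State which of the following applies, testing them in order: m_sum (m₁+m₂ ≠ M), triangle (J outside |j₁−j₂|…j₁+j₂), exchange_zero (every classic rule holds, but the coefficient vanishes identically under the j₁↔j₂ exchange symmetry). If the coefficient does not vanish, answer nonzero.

m_sum

m-sum: m₁+m₂ = 5/2+(-1) = 3/2, M = -7/2  ✗ ⇒ coefficient is 0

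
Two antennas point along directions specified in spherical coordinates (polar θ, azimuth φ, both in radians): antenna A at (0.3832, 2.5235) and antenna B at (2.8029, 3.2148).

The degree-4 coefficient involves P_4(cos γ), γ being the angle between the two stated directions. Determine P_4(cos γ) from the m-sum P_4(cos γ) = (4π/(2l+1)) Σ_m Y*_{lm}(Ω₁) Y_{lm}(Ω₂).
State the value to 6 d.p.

-0.289347

Expand P_4 via completeness: Σ_{m} conj(Y_{4,m}) at Ω₁ times Y_{4,m} at Ω₂ —
  term(m=-4) = -0.00004 - 0.00002j   from Y*(Ω₁)=-0.00678 - 0.00537j, Y(Ω₂)=0.00516 - 0.00156j
  term(m=-3) = 0.00127 + 0.00230j   from Y*(Ω₁)=0.01697 + 0.05826j, Y(Ω₂)=0.04226 - 0.00943j
  term(m=-2) = 0.00848 - 0.04453j   from Y*(Ω₁)=0.07712 - 0.22180j, Y(Ω₂)=0.19097 - 0.02816j
  term(m=-1) = -0.18271 + 0.15120j   from Y*(Ω₁)=-0.40397 + 0.28724j, Y(Ω₂)=0.47718 - 0.03500j
  term(m=+0) = 0.13879 + 0.00000j   from Y*(Ω₁)=0.32711 + 0.00000j, Y(Ω₂)=0.42429 + 0.00000j
  term(m=+1) = -0.18271 - 0.15120j   from Y*(Ω₁)=0.40397 + 0.28724j, Y(Ω₂)=-0.47718 - 0.03500j
  term(m=+2) = 0.00848 + 0.04453j   from Y*(Ω₁)=0.07712 + 0.22180j, Y(Ω₂)=0.19097 + 0.02816j
  term(m=+3) = 0.00127 - 0.00230j   from Y*(Ω₁)=-0.01697 + 0.05826j, Y(Ω₂)=-0.04226 - 0.00943j
  term(m=+4) = -0.00004 + 0.00002j   from Y*(Ω₁)=-0.00678 + 0.00537j, Y(Ω₂)=0.00516 + 0.00156j
Σ over m = -0.20723 + 0.00000j; ×(4π/9) → -0.28935 + 0.00000j. Real part: -0.289347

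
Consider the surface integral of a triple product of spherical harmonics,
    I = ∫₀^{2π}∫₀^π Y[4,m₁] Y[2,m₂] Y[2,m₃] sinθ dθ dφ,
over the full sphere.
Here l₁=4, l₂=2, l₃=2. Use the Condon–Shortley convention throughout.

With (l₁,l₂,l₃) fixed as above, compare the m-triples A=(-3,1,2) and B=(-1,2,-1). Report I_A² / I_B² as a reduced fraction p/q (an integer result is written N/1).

Shared (l₁,l₂,l₃)=(4,2,2): N and (l;000)² cancel in I_A²/I_B².
A: Δ = 4!·4!·0!/9! = 1/630; Racah Σ t=3..3: t=3:−1/144 = -1/144; ⇒ 3j(4 2 2; -3 1 2)² = 1/18, sgn -1
B: Δ = 4!·4!·0!/9! = 1/630; Racah Σ t=4..4: t=4:+1/144 = 1/144; ⇒ 3j(4 2 2; -1 2 -1)² = 1/126, sgn -1
I_A²/I_B² = (1/18)/(1/126) = 7/1

7/1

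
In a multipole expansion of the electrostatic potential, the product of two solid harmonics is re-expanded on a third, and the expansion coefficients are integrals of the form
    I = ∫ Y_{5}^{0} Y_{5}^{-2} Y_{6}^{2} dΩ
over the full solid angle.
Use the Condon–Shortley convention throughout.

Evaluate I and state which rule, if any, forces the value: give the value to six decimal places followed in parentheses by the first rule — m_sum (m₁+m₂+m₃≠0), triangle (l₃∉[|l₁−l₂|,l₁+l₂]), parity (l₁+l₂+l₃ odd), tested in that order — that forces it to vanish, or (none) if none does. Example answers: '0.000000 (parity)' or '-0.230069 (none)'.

m-sum 0 ✓  L=16 even ✓  0≤6≤10 ✓
Π(2lᵢ+1) = 11×11×13 = 1573
triangle coeff Δ(5,5,6) = 1/28588560
Σ_t [0,4]: t=0:+1/345600 t=1:−1/13824 t=2:+1/5184 t=3:−1/13824 t=4:+1/345600 = 7/129600
(3j)²=80/7293 [(5 5 6; 0 0 0)], sign=+1
Σ_t [0,3]: t=0:+1/103680 t=1:−1/13824 t=2:+1/17280 t=3:−1/207360 = -1/103680
(3j)²=10/7293 [(5 5 6; 0 -2 2)], sign=-1
⇒ 4πI² = 800/33813
I = (-1)√(800/33813/(4π)) = -0.04339086
No selection rule forces the value: the integral is nonzero (none).

-0.043391 (none)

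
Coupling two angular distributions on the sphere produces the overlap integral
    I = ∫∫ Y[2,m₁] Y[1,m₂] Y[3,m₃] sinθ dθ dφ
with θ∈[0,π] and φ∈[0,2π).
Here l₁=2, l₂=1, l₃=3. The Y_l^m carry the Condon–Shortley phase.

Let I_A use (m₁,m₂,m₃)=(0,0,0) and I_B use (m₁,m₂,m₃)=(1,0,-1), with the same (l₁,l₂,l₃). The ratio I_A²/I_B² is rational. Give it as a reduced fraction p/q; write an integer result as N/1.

9/8

Same 2,1,3: normalisation and zero-m 3j drop out of the ratio.
A: Δ: 0! 4! 2! / 7! → 1/105; sum: t=0:+1/4 = 1/4; 3j²(2 1 3; 0 0 0) = Δ·Π!·Σ² = 3/35  (sign -1)
B: Δ: 0! 4! 2! / 7! → 1/105; sum: t=0:+1/6 = 1/6; 3j²(2 1 3; 1 0 -1) = Δ·Π!·Σ² = 8/105  (sign +1)
I_A²/I_B² = (3/35)/(8/105) = 9/8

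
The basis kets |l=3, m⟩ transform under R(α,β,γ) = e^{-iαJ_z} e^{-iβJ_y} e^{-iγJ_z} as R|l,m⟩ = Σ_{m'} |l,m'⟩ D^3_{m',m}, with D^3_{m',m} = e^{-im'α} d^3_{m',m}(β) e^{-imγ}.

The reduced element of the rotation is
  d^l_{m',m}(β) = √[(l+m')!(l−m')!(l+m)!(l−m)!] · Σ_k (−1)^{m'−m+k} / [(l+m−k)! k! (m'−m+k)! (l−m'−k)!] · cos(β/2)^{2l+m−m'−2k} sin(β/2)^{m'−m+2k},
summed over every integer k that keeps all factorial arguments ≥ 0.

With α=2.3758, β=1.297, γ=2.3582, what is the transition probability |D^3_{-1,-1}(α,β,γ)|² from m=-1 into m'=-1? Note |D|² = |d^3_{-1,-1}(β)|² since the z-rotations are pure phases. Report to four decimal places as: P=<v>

P=0.1714

Split into d^3_{-1,-1}(β=1.2970) × two z-phases.
Half-angle: c=0.796991, s=0.603992. N=√(2·24·2·24)=48.000000
The bounds max(0,m−m')=0 and min(l+m,l−m')=2 give 3 terms
  k=0: (−1)^0·48.0000/(48)·0.7970^6·0.6040^0 = +0.256283
  k=1: (−1)^1·48.0000/(6)·0.7970^4·0.6040^2 = -1.177510
  k=2: (−1)^2·48.0000/(8)·0.7970^2·0.6040^4 = +0.507202
d^3_{-1,-1}(1.2970) = +0.256283 -1.177510 +0.507202 = -0.414025
|D^3_{-1,-1}|² = |d^3_{-1,-1}(β)|² = (-0.414025)² = 0.171417 (the z-rotation phases have unit modulus)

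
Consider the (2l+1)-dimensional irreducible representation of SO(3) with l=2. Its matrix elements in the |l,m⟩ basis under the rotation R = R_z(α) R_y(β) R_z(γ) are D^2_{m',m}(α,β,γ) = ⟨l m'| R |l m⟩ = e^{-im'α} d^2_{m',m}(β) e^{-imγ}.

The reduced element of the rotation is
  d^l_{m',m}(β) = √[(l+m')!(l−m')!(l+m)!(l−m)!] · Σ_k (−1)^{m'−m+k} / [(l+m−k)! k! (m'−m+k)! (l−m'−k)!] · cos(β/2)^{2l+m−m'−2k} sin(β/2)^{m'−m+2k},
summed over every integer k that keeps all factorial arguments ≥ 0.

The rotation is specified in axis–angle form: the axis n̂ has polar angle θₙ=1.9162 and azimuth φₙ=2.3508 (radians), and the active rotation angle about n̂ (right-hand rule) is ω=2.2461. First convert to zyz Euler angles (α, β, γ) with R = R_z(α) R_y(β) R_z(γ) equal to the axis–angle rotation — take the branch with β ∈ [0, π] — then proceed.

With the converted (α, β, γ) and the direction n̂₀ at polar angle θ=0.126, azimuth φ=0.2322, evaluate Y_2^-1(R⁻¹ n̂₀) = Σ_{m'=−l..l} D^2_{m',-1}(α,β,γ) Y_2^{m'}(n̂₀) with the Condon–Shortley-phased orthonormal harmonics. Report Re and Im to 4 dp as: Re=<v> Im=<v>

Re=0.0435 Im=-0.2319

Axis–angle → zyz. n̂ = (sinθₙcosφₙ, sinθₙsinφₙ, cosθₙ) = (-0.661745, +0.668924, -0.338577), ω = 2.2461.
R = I cosω + sinω [n̂]ₓ + (1−cosω) n̂n̂ᵀ gives
  R = [+0.086523, -0.455113, +0.886220; -0.983642, +0.102047, +0.148440; -0.157993, -0.884567, -0.438839]
β = atan2(√(R₁₃²+R₂₃²), R₃₃) = 2.025102; α = atan2(R₂₃, R₁₃) mod 2π = 0.165957; γ = atan2(R₃₂, −R₃₁) mod 2π = 4.889135
Need the full column D^2_{m',-1} for m'=−2..2 at α=0.1660, β=2.0251, γ=4.8891.
cos(β/2)=0.529699, sin(β/2)=0.848186
d^2_{-2,-1}: single k=1 term ⇒ +0.252120;  D = +0.122785-0.220201i
d^2_{-1,-1}: k∈[0..1] ⇒ +0.078726 -0.605566 = -0.526840;  D = -0.177037+0.496204i
d^2_{0,-1}: k∈[0..1] ⇒ -0.308783 +0.791731 = +0.482948;  D = +0.084916-0.475424i
d^2_{1,-1}: k∈[0..1] ⇒ +0.605566 -0.517564 = +0.088001;  D = +0.000949-0.087996i
d^2_{2,-1}: single k=0 term ⇒ -0.646446;  D = +0.099906+0.638679i
Y_2^{m'}(θ=0.126,φ=0.2322) and Σ D·Y over m':
  (+0.1228-0.2202i)·(+0.0055-0.0027i)  (-0.1770+0.4962i)·(+0.0937-0.0222i)  (+0.0849-0.4754i)·(+0.6158+0.0000i)  (+0.0009-0.0880i)·(-0.0937-0.0222i)  (+0.0999+0.6387i)·(+0.0055+0.0027i)
Y_2^-1(R⁻¹ n̂) = +0.043527-0.231906i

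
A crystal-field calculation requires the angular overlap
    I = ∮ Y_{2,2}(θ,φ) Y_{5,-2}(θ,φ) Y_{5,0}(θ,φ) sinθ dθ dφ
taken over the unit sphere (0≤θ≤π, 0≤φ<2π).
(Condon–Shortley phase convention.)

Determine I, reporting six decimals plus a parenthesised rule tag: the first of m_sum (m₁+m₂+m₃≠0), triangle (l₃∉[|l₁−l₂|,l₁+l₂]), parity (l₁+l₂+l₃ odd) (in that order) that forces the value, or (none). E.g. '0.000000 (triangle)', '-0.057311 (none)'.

Checks pass: Σm=0; 12 even; l₃=5∈[3,7].
(2·2+1)(2·5+1)(2·5+1) = 605
Δ: 2! 2! 8! / 13! → 1/38610
sum: t=0:+1/2880 t=1:−1/576 t=2:+1/2880 = -1/960
3j²(2 5 5; 0 0 0) = Δ·Π!·Σ² = 10/429  (sign +1)
sum: t=0:+1/2880 = 1/2880
3j²(2 5 5; 2 -2 0) = Δ·Π!·Σ² = 14/429  (sign -1)
combine: 4πI² = 605·10/429·14/429 = 700/1521
take √, sign -1: I = -0.19137248
No selection rule forces the value: the integral is nonzero (none).

-0.191372 (none)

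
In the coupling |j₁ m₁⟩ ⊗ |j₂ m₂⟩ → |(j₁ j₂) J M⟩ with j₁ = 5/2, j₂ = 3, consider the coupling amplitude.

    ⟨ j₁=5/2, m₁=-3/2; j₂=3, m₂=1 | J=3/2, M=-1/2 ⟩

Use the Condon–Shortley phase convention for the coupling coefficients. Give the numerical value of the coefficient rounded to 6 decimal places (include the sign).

−√(7/30) = -0.483046

√[4·4!1!2!/8! · 1!4!4!2!1!2!] = √(384/35)
  +(−1)^3/∏(3,1,1,1,0,1)! = -1/6  (running -1/6)
  +(−1)^4/∏(4,0,0,0,1,2)! = 1/48  (running -7/48)
⟨..|..⟩ = √(384/35)·(-7/48) = -0.483046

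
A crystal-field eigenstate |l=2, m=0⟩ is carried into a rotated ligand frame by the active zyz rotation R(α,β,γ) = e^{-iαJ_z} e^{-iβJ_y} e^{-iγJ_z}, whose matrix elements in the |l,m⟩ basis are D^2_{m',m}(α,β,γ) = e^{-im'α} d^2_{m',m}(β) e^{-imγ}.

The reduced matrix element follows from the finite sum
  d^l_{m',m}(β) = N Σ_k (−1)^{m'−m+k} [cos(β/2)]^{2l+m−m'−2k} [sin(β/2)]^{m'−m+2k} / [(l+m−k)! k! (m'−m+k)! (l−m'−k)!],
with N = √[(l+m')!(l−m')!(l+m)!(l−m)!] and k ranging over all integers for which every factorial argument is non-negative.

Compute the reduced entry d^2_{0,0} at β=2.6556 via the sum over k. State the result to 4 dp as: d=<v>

d^2_{0,0}(β=2.6556) via the finite sum:
c=cos(2.655600/2)=0.240612, s=sin(2.655600/2)=0.970621; N=√[2·2·2·2]=4.000000
Admissible k: 0..2 (factorial args all ≥0)
  k=0: (−1)^0·4.0000/(4)·0.2406^4·0.9706^0 = +0.003352
  k=1: (−1)^1·4.0000/(1)·0.2406^2·0.9706^2 = -0.218170
  k=2: (−1)^2·4.0000/(4)·0.2406^0·0.9706^4 = +0.887563
d^2_{0,0}(2.6556) = +0.003352 -0.218170 +0.887563 = +0.672746

d=0.6727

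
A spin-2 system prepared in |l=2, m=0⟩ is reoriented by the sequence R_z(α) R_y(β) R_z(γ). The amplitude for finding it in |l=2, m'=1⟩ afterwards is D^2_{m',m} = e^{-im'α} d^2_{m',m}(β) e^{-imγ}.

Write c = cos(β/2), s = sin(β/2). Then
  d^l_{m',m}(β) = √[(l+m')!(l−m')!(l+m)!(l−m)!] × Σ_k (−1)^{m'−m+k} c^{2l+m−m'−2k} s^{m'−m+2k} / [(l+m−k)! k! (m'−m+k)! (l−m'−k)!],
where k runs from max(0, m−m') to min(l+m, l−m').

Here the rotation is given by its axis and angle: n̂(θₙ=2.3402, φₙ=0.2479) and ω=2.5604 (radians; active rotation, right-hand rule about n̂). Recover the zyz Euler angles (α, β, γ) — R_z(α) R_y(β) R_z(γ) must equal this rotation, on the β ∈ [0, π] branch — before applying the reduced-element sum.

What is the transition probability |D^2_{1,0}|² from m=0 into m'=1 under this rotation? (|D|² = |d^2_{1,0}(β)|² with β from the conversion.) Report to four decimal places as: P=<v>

P=0.0042

Axis–angle → zyz. n̂ = (sinθₙcosφₙ, sinθₙsinφₙ, cosθₙ) = (+0.696366, +0.176255, -0.695707), ω = 2.5604.
R = I cosω + sinω [n̂]ₓ + (1−cosω) n̂n̂ᵀ gives
  R = [+0.054423, +0.607281, -0.792621; -0.156635, -0.778778, -0.607430; -0.986156, +0.157210, +0.052738]
β = atan2(√(R₁₃²+R₂₃²), R₃₃) = 1.518034; α = atan2(R₂₃, R₁₃) mod 2π = 3.795479; γ = atan2(R₃₂, −R₃₁) mod 2π = 0.158087
D^2_{1,0}(3.7955,1.5180,0.1581) = e^{-i·1·3.7955}·d^2_{1,0}(1.5180)·e^{-i·0·0.1581}. Compute d first:
Half-angle: c=0.725513, s=0.688209. N=√(6·1·2·2)=4.898979
k∈{0,1} keeps every argument non-negative
  k=0: (−1)^1·4.8990/(2)·0.7255^3·0.6882^1 = -0.643771
  k=1: (−1)^2·4.8990/(2)·0.7255^1·0.6882^3 = +0.579270
d^2_{1,0}(1.5180) = -0.643771 +0.579270 = -0.064501
|D^2_{1,0}|² = |d^2_{1,0}(β)|² = (-0.064501)² = 0.004160 (the z-rotation phases have unit modulus)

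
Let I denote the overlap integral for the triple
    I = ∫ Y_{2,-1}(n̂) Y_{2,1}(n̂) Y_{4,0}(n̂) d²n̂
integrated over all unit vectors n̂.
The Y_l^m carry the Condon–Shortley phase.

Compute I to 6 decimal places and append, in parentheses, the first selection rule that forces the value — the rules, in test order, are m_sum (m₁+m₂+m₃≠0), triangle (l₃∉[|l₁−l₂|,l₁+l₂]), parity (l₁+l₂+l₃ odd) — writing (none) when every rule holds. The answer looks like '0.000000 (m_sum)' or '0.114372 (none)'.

0.161197 (none)

Rules hold: Σm=0, L=8 even, 0≤4≤4.
N = 5·5·9 = 225
Δ = 0!·4!·4!/9! = 1/630
Racah Σ t=0..0: t=0:+1/16 = 1/16
⇒ 3j(2 2 4; 0 0 0)² = 2/35, sgn +1
Racah Σ t=0..0: t=0:+1/36 = 1/36
⇒ 3j(2 2 4; -1 1 0)² = 8/315, sgn +1
4πI² = N·(3j₀)²·(3jₘ)² = 16/49
I = +1·√(0.326531/4π) = 0.16119702
No selection rule forces the value: the integral is nonzero (none).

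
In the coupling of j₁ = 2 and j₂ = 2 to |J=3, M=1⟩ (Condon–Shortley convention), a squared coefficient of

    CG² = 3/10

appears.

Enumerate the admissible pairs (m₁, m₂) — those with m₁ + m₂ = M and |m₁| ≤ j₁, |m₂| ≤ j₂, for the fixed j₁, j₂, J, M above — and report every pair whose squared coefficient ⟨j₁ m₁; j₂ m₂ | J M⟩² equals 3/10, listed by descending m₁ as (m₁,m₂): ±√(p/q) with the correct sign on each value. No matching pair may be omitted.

(2,-1): +√(3/10); (-1,2): −√(3/10)

Admissible pairs with m₁+m₂ = M = 1: (-1,2), (0,1), (1,0), (2,-1)
  (m₁,m₂)=(2,-1): CG² = 3/10, CG = +√(3/10)   ← matches the target
  (m₁,m₂)=(1,0): CG² = 1/5, CG = +√(1/5)
  (m₁,m₂)=(0,1): CG² = 1/5, CG = −√(1/5)
  (m₁,m₂)=(-1,2): CG² = 3/10, CG = −√(3/10)   ← matches the target
Pairs with CG² = 3/10: (2,-1): +√(3/10); (-1,2): −√(3/10)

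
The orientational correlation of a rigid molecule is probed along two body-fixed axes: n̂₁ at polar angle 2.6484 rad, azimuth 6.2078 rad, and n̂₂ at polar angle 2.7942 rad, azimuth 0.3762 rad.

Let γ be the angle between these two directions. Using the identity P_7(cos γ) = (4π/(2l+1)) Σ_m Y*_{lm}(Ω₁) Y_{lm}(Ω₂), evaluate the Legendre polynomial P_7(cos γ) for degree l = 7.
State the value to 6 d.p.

0.376224

Term-by-term m-sum for l=7 (normalisation 4π/15 = 0.837758):
  term(m=-7) = -0.000001+0.000000i   from Y*(Ω₁)=+0.002303-0.001342i, Y(Ω₂)=-0.000232-0.000129i
  term(m=-6) = -0.000046-0.000021i   from Y*(Ω₁)=-0.016693+0.008111i, Y(Ω₂)=+0.001736+0.002119i
  term(m=-5) = -0.000886-0.001080i   from Y*(Ω₁)=+0.073735-0.029188i, Y(Ω₂)=-0.005375-0.016769i
  term(m=-4) = -0.004228-0.017618i   from Y*(Ω₁)=-0.219745+0.068346i, Y(Ω₂)=-0.005192+0.078558i
  term(m=-3) = +0.023477-0.106973i   from Y*(Ω₁)=+0.433314-0.099702i, Y(Ω₂)=+0.105403-0.222620i
  term(m=-2) = +0.151480-0.192136i   from Y*(Ω₁)=-0.480539+0.073005i, Y(Ω₂)=-0.367491+0.344004i
  term(m=-1) = +0.030108-0.014603i   from Y*(Ω₁)=+0.064200-0.004849i, Y(Ω₂)=+0.483397-0.190948i
  term(m=+0) = +0.049277+0.000000i   from Y*(Ω₁)=+0.445281-0.000000i, Y(Ω₂)=+0.110666+0.000000i
  term(m=+1) = +0.030108+0.014603i   from Y*(Ω₁)=-0.064200-0.004849i, Y(Ω₂)=-0.483397-0.190948i
  term(m=+2) = +0.151480+0.192136i   from Y*(Ω₁)=-0.480539-0.073005i, Y(Ω₂)=-0.367491-0.344004i
  term(m=+3) = +0.023477+0.106973i   from Y*(Ω₁)=-0.433314-0.099702i, Y(Ω₂)=-0.105403-0.222620i
  term(m=+4) = -0.004228+0.017618i   from Y*(Ω₁)=-0.219745-0.068346i, Y(Ω₂)=-0.005192-0.078558i
  term(m=+5) = -0.000886+0.001080i   from Y*(Ω₁)=-0.073735-0.029188i, Y(Ω₂)=+0.005375-0.016769i
  term(m=+6) = -0.000046+0.000021i   from Y*(Ω₁)=-0.016693-0.008111i, Y(Ω₂)=+0.001736-0.002119i
  term(m=+7) = -0.000001-0.000000i   from Y*(Ω₁)=-0.002303-0.001342i, Y(Ω₂)=+0.000232-0.000129i
Accumulated sum +0.449085-0.000000i; after 4π/(2l+1) scaling, +0.376224-0.000000i ⇒ P_7 = 0.376224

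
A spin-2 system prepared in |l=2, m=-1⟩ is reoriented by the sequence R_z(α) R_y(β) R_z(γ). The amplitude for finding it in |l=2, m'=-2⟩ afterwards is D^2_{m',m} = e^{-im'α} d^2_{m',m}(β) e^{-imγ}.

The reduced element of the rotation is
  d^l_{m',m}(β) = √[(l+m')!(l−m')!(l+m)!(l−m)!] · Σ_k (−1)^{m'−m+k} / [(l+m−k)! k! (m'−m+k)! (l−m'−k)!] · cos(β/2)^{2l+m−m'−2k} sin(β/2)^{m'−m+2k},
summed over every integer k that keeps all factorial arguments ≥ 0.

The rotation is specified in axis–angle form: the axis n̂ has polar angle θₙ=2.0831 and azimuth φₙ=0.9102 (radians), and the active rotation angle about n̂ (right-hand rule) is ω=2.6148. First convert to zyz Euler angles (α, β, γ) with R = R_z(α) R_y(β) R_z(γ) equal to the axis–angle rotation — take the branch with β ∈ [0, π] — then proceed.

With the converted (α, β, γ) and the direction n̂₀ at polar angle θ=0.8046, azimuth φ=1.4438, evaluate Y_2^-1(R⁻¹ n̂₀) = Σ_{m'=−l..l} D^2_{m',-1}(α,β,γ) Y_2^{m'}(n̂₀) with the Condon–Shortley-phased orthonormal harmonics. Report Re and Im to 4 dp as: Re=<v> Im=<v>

Re=0.2148 Im=-0.1102

Axis–angle → zyz. n̂ = (sinθₙcosφₙ, sinθₙsinφₙ, cosθₙ) = (+0.534814, +0.688252, -0.490186), ω = 2.6148.
R = I cosω + sinω [n̂]ₓ + (1−cosω) n̂n̂ᵀ gives
  R = [-0.331150, +0.932718, -0.142747; +0.439822, +0.018737, -0.897889; -0.834803, -0.360120, -0.416435]
β = atan2(√(R₁₃²+R₂₃²), R₃₃) = 2.000317; α = atan2(R₂₃, R₁₃) mod 2π = 4.554728; γ = atan2(R₃₂, −R₃₁) mod 2π = 5.875921
Need the full column D^2_{m',-1} for m'=−2..2 at α=4.5547, β=2.0003, γ=5.8759.
cos(β/2)=0.540169, sin(β/2)=0.841557
d^2_{-2,-1}: single k=1 term ⇒ +0.265279;  D = -0.198985+0.175436i
d^2_{-1,-1}: k∈[0..1] ⇒ +0.085137 -0.619936 = -0.534799;  D = +0.286306+0.451707i
d^2_{0,-1}: k∈[0..1] ⇒ -0.324899 +0.788597 = +0.463699;  D = +0.425772-0.183671i
d^2_{1,-1}: k∈[0..1] ⇒ +0.619936 -0.501572 = +0.118364;  D = +0.029238+0.114696i
d^2_{2,-1}: single k=0 term ⇒ -0.643887;  D = +0.641167-0.059117i
Y_2^{m'}(θ=0.8046,φ=1.4438) and Σ D·Y over m':
  (-0.1990+0.1754i)·(-0.1941-0.0504i)  (+0.2863+0.4517i)·(+0.0489-0.3829i)  (+0.4258-0.1837i)·(+0.1395+0.0000i)  (+0.0292+0.1147i)·(-0.0489-0.3829i)  (+0.6412-0.0591i)·(-0.1941+0.0504i)
Y_2^-1(R⁻¹ n̂) = +0.214825-0.110210i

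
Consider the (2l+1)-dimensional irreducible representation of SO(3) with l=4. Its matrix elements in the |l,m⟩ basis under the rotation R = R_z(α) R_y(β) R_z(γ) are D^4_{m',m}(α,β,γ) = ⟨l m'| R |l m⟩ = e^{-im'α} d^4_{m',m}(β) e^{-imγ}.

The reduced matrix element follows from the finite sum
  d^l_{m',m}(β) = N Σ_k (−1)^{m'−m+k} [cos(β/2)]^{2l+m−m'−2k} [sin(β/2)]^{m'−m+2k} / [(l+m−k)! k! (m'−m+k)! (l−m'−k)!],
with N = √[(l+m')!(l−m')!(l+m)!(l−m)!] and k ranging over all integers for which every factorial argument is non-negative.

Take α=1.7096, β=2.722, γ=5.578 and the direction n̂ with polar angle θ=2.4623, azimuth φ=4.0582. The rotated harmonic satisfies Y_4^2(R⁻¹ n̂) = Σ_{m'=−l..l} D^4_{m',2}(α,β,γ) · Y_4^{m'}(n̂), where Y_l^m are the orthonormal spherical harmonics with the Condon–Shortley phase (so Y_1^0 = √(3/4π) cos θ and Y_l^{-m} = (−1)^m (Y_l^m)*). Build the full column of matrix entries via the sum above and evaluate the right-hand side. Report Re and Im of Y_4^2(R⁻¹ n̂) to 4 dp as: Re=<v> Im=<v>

Re=-0.1905 Im=0.1355

Need the full column D^4_{m',2} for m'=−4..4 at α=1.7096, β=2.7220, γ=5.5780.
cos(β/2)=0.208261, sin(β/2)=0.978073
d^4_{-4,2}: single k=6 term ⇒ +0.200920;  D = -0.077276+0.185464i
d^4_{-3,2}: k∈[5..6] ⇒ +0.090754 -0.667223 = -0.576470;  D = -0.557685-0.145961i
d^4_{-2,2}: k∈[4..6] ⇒ +0.025823 -0.455643 +0.837474 = +0.407654;  D = +0.047660-0.404859i
d^4_{-1,2}: k∈[3..5] ⇒ +0.005184 -0.171508 +0.756560 = +0.590236;  D = -0.590098+0.012761i
d^4_{0,2}: k∈[2..4] ⇒ +0.000740 -0.043552 +0.360217 = +0.317406;  D = +0.050702+0.313330i
d^4_{1,2}: k∈[1..3] ⇒ +0.000071 -0.007776 +0.114339 = +0.106633;  D = +0.101895-0.031434i
d^4_{2,2}: k∈[0..2] ⇒ +0.000004 -0.000937 +0.025823 = +0.024890;  D = -0.010557-0.022540i
d^4_{3,2}: k∈[0..1] ⇒ -0.000062 +0.004115 = +0.004052;  D = -0.003397+0.002210i
d^4_{4,2}: single k=0 term ⇒ +0.000413;  D = +0.000271+0.000312i
Y_4^{m'}(θ=2.4623,φ=4.0582) and Σ D·Y over m':
  (-0.0773+0.1855i)·(-0.0597+0.0345i)  (-0.5577-0.1460i)·(-0.2232-0.0922i)  (+0.0477-0.4049i)·(-0.1109-0.4128i)  (-0.5901+0.0128i)·(+0.1741-0.2270i)  (+0.0507+0.3133i)·(-0.2470+0.0000i)  (+0.1019-0.0314i)·(-0.1741-0.2270i)  (-0.0106-0.0225i)·(-0.1109+0.4128i)  (-0.0034+0.0022i)·(+0.2232-0.0922i)  (+0.0003+0.0003i)·(-0.0597-0.0345i)
Y_4^2(R⁻¹ n̂) = -0.190510+0.135515i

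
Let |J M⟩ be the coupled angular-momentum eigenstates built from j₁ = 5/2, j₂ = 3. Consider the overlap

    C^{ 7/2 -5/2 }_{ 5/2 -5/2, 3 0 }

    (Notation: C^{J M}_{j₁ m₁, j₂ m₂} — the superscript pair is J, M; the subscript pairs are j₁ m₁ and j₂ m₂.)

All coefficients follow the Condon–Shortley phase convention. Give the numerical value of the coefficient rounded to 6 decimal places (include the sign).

+0.617213  (= +√(8/21))

√[8·2!3!4!/10! · 0!5!3!3!1!6!] = √(13824/7)
  +(−1)^2/∏(2,0,3,1,0,3)! = 1/72  (running 1/72)
⟨..|..⟩ = √(13824/7)·(1/72) = +0.617213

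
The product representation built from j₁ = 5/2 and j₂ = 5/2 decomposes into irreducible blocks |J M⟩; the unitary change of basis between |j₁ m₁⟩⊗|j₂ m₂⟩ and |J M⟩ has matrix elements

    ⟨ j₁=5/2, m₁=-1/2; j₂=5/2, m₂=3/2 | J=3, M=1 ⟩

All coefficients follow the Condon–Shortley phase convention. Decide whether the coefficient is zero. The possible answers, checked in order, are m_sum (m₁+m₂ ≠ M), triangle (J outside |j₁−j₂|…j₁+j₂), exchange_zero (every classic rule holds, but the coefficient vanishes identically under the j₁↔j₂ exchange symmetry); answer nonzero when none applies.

nonzero

m-sum: m₁+m₂ = -1/2+3/2 = 1, M = 1  ✓
triangle: |j₁−j₂| = 0 ≤ J = 3 ≤ j₁+j₂ = 5  ✓
exchange: j₁≠j₂ or m₁≠m₂ — the exchange symmetry imposes no constraint here
value check: CG = +√(1/30) = +0.182574 ≠ 0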